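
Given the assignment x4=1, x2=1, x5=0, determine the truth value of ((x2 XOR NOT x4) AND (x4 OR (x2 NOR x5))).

Substituting: ((1 XOR NOT 1) AND (1 OR (1 NOR 0)))
= 1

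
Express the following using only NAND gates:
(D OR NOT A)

((D NAND D) NAND ((A NAND A) NAND (A NAND A)))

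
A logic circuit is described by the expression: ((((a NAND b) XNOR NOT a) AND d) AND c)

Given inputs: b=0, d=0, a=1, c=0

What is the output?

Substituting: ((((1 NAND 0) XNOR NOT 1) AND 0) AND 0)
= 0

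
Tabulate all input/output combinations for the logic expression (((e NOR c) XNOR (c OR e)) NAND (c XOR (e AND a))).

e | a | c | Output
------------------
0 | 0 | 0 | 1
0 | 0 | 1 | 1
0 | 1 | 0 | 1
0 | 1 | 1 | 1
1 | 0 | 0 | 1
1 | 0 | 1 | 1
1 | 1 | 0 | 1
1 | 1 | 1 | 1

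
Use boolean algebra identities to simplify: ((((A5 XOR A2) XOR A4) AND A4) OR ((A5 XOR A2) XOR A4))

By absorption (E OR (E AND v) = E):
= ((A5 XOR A2) XOR A4)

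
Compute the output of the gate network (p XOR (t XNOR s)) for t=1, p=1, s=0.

Substituting: (1 XOR (1 XNOR 0))
= 1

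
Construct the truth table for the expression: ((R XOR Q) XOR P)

R | P | Q | Output
------------------
0 | 0 | 0 | 0
0 | 0 | 1 | 1
0 | 1 | 0 | 1
0 | 1 | 1 | 0
1 | 0 | 0 | 1
1 | 0 | 1 | 0
1 | 1 | 0 | 0
1 | 1 | 1 | 1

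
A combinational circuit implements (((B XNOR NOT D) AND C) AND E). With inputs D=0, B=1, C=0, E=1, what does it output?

Substituting: (((1 XNOR NOT 0) AND 0) AND 1)
= 0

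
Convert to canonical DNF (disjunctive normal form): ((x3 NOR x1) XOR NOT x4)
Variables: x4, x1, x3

(NOT x4 AND NOT x1 AND x3) OR (NOT x4 AND x1 AND NOT x3) OR (NOT x4 AND x1 AND x3) OR (x4 AND NOT x1 AND NOT x3)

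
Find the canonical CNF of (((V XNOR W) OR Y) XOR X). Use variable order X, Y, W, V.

(X OR Y OR W OR NOT V) AND (X OR Y OR NOT W OR V) AND (NOT X OR Y OR W OR V) AND (NOT X OR Y OR NOT W OR NOT V) AND (NOT X OR NOT Y OR W OR V) AND (NOT X OR NOT Y OR W OR NOT V) AND (NOT X OR NOT Y OR NOT W OR V) AND (NOT X OR NOT Y OR NOT W OR NOT V)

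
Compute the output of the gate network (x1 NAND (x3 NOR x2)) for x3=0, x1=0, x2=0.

Substituting: (0 NAND (0 NOR 0))
= 1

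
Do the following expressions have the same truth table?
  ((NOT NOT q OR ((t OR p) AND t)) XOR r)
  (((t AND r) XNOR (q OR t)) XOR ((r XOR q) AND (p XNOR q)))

No. Counterexample: with q=0, t=0, r=0, p=0, Expression 1 = 0 but Expression 2 = 1.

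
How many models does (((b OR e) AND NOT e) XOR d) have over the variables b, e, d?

Satisfying assignments: (0,0,1), (0,1,1), (1,0,0), (1,1,1)
Count: 4 out of 8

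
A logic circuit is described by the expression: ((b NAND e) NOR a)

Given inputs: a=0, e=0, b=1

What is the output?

Substituting: ((1 NAND 0) NOR 0)
= 0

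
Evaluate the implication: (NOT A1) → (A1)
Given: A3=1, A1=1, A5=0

Antecedent (NOT A1) = 0; consequent (A1) = 1.
0 → 1 = 1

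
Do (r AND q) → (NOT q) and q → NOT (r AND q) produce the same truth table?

Yes, Contrapositive is always equivalent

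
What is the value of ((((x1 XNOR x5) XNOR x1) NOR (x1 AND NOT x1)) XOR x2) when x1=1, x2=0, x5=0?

Substituting: ((((1 XNOR 0) XNOR 1) NOR (1 AND NOT 1)) XOR 0)
= 1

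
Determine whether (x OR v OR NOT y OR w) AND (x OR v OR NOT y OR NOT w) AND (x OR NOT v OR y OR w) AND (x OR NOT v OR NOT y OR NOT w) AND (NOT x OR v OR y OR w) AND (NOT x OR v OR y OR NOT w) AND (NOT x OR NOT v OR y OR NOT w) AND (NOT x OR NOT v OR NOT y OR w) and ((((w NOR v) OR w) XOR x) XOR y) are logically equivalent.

Yes, they are equivalent — the two output columns agree on all 16 assignments:
x | v | y | w | Expression 1 | Expression 2
-------------------------------------------
0 | 0 | 0 | 0 | 1 | 1
0 | 0 | 0 | 1 | 1 | 1
0 | 0 | 1 | 0 | 0 | 0
0 | 0 | 1 | 1 | 0 | 0
0 | 1 | 0 | 0 | 0 | 0
0 | 1 | 0 | 1 | 1 | 1
0 | 1 | 1 | 0 | 1 | 1
0 | 1 | 1 | 1 | 0 | 0
1 | 0 | 0 | 0 | 0 | 0
1 | 0 | 0 | 1 | 0 | 0
1 | 0 | 1 | 0 | 1 | 1
1 | 0 | 1 | 1 | 1 | 1
1 | 1 | 0 | 0 | 1 | 1
1 | 1 | 0 | 1 | 0 | 0
1 | 1 | 1 | 0 | 0 | 0
1 | 1 | 1 | 1 | 1 | 1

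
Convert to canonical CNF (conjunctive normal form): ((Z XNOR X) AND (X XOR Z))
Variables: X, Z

(X OR Z) AND (X OR NOT Z) AND (NOT X OR Z) AND (NOT X OR NOT Z)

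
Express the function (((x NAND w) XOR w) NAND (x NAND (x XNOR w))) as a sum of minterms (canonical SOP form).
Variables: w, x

Σm(2, 3) = (w AND NOT x) OR (w AND x)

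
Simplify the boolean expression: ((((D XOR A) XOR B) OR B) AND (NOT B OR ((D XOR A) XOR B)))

By distribution ((E OR v) AND (E OR NOT v) = E):
= ((D XOR A) XOR B)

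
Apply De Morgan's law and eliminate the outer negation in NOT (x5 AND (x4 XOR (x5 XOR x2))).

NOT x5 OR NOT (x4 XOR (x5 XOR x2))
De Morgan's: NOT(AND of terms) = OR of negations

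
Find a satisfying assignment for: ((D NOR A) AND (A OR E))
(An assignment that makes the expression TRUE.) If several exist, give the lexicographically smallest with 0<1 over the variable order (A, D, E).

A=0, D=0, E=1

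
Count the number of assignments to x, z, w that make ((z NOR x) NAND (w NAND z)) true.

Satisfying assignments: (0,1,0), (0,1,1), (1,0,0), (1,0,1), (1,1,0), (1,1,1)
Count: 6 out of 8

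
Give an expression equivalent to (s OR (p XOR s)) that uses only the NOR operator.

((s NOR ((((p NOR s) NOR (p NOR s)) NOR ((p NOR s) NOR (p NOR s))) NOR ((((p NOR p) NOR (s NOR s)) NOR ((p NOR p) NOR (s NOR s))) NOR (((p NOR p) NOR (s NOR s)) NOR ((p NOR p) NOR (s NOR s)))))) NOR (s NOR ((((p NOR s) NOR (p NOR s)) NOR ((p NOR s) NOR (p NOR s))) NOR ((((p NOR p) NOR (s NOR s)) NOR ((p NOR p) NOR (s NOR s))) NOR (((p NOR p) NOR (s NOR s)) NOR ((p NOR p) NOR (s NOR s)))))))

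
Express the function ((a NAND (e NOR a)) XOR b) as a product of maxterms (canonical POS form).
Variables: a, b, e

ΠM(2, 3, 6, 7) = (a OR NOT b OR e) AND (a OR NOT b OR NOT e) AND (NOT a OR NOT b OR e) AND (NOT a OR NOT b OR NOT e)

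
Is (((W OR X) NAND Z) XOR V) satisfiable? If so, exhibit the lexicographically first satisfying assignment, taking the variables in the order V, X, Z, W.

V=0, X=0, Z=0, W=0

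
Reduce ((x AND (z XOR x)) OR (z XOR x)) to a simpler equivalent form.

By absorption (E OR (E AND v) = E):
= (z XOR x)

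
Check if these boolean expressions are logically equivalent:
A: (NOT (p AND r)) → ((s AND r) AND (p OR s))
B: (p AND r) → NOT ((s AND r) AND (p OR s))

No, Inverse is not equivalent to original (counterexample: s=0, p=0, r=0)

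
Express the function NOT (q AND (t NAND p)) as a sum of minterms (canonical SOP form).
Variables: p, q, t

Σm(0, 1, 4, 5, 7) = (NOT p AND NOT q AND NOT t) OR (NOT p AND NOT q AND t) OR (p AND NOT q AND NOT t) OR (p AND NOT q AND t) OR (p AND q AND t)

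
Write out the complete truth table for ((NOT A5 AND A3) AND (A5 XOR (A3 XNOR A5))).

A5 | A3 | Output
----------------
0 | 0 | 0
0 | 1 | 0
1 | 0 | 0
1 | 1 | 0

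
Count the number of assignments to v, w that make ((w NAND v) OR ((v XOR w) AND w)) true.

Satisfying assignments: (0,0), (0,1), (1,0)
Count: 3 out of 4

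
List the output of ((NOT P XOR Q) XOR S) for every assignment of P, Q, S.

P | Q | S | Output
------------------
0 | 0 | 0 | 1
0 | 0 | 1 | 0
0 | 1 | 0 | 0
0 | 1 | 1 | 1
1 | 0 | 0 | 0
1 | 0 | 1 | 1
1 | 1 | 0 | 1
1 | 1 | 1 | 0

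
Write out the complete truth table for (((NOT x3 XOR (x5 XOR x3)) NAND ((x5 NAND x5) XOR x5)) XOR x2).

x5 | x2 | x3 | Output
---------------------
0 | 0 | 0 | 0
0 | 0 | 1 | 0
0 | 1 | 0 | 1
0 | 1 | 1 | 1
1 | 0 | 0 | 1
1 | 0 | 1 | 1
1 | 1 | 0 | 0
1 | 1 | 1 | 0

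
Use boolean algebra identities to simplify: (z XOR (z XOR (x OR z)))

By XOR self-cancellation ((E XOR v) XOR v = E):
= (x OR z)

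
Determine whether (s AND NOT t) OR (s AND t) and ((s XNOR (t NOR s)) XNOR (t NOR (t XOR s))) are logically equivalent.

Yes, they are equivalent — the two output columns agree on all 4 assignments:
s | t | Expression 1 | Expression 2
-----------------------------------
0 | 0 | 0 | 0
0 | 1 | 0 | 0
1 | 0 | 1 | 1
1 | 1 | 1 | 1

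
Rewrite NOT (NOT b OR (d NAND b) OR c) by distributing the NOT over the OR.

b AND NOT (d NAND b) AND NOT c
De Morgan's: NOT(OR of terms) = AND of negations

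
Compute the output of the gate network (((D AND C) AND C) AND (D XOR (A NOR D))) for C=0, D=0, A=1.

Substituting: (((0 AND 0) AND 0) AND (0 XOR (1 NOR 0)))
= 0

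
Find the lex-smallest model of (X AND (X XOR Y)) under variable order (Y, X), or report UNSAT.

Y=0, X=1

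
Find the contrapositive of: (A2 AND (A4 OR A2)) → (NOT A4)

Contrapositive: A4 → NOT (A2 AND (A4 OR A2))
Note: A statement and its contrapositive are logically equivalent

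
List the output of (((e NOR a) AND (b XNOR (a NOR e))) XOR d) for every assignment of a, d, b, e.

a | d | b | e | Output
----------------------
0 | 0 | 0 | 0 | 0
0 | 0 | 0 | 1 | 0
0 | 0 | 1 | 0 | 1
0 | 0 | 1 | 1 | 0
0 | 1 | 0 | 0 | 1
0 | 1 | 0 | 1 | 1
0 | 1 | 1 | 0 | 0
0 | 1 | 1 | 1 | 1
1 | 0 | 0 | 0 | 0
1 | 0 | 0 | 1 | 0
1 | 0 | 1 | 0 | 0
1 | 0 | 1 | 1 | 0
1 | 1 | 0 | 0 | 1
1 | 1 | 0 | 1 | 1
1 | 1 | 1 | 0 | 1
1 | 1 | 1 | 1 | 1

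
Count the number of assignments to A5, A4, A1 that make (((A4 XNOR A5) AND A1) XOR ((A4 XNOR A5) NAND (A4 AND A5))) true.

Satisfying assignments: (0,0,0), (0,1,0), (0,1,1), (1,0,0), (1,0,1), (1,1,1)
Count: 6 out of 8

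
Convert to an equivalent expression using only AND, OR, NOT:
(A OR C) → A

NOT (A OR C) OR A
(Implication elimination: A → B = NOT A OR B)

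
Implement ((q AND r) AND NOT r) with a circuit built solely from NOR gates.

((((q NOR q) NOR (r NOR r)) NOR ((q NOR q) NOR (r NOR r))) NOR ((r NOR r) NOR (r NOR r)))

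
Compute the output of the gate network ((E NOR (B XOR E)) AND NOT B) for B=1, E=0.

Substituting: ((0 NOR (1 XOR 0)) AND NOT 1)
= 0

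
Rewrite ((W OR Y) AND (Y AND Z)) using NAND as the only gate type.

((((W NAND W) NAND (Y NAND Y)) NAND ((Y NAND Z) NAND (Y NAND Z))) NAND (((W NAND W) NAND (Y NAND Y)) NAND ((Y NAND Z) NAND (Y NAND Z))))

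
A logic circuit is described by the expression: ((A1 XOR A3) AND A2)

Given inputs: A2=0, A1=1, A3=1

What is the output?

Substituting: ((1 XOR 1) AND 0)
= 0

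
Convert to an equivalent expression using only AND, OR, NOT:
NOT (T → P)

T AND NOT P
(Negated implication: NOT(A → B) = A AND NOT B)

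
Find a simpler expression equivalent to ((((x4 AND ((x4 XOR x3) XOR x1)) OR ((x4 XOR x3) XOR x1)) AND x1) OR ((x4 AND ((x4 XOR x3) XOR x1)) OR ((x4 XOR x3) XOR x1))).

By absorption (E OR (E AND v) = E) then absorption (E OR (E AND v) = E):
= ((x4 XOR x3) XOR x1)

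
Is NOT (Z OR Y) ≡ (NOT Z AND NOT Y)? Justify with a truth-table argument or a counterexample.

Yes, they are equivalent — the two output columns agree on all 4 assignments:
Z | Y | Expression 1 | Expression 2
-----------------------------------
0 | 0 | 1 | 1
0 | 1 | 0 | 0
1 | 0 | 0 | 0
1 | 1 | 0 | 0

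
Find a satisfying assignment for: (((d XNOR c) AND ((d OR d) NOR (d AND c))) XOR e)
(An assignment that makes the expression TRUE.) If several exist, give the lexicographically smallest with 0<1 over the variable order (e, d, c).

e=0, d=0, c=0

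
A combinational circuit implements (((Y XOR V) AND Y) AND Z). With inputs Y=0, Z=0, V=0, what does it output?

Substituting: (((0 XOR 0) AND 0) AND 0)
= 0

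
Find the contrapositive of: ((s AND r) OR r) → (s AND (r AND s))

Contrapositive: NOT (s AND (r AND s)) → NOT ((s AND r) OR r)
Note: A statement and its contrapositive are logically equivalent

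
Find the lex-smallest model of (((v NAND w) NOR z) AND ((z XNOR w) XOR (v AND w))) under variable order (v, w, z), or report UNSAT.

v=1, w=1, z=0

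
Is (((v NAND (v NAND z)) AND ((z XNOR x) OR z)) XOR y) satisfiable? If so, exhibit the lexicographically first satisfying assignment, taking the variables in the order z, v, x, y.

z=0, v=0, x=0, y=0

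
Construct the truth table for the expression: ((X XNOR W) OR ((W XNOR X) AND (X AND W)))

W | X | Output
--------------
0 | 0 | 1
0 | 1 | 0
1 | 0 | 0
1 | 1 | 1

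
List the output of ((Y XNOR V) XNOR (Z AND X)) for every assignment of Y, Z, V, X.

Y | Z | V | X | Output
----------------------
0 | 0 | 0 | 0 | 0
0 | 0 | 0 | 1 | 0
0 | 0 | 1 | 0 | 1
0 | 0 | 1 | 1 | 1
0 | 1 | 0 | 0 | 0
0 | 1 | 0 | 1 | 1
0 | 1 | 1 | 0 | 1
0 | 1 | 1 | 1 | 0
1 | 0 | 0 | 0 | 1
1 | 0 | 0 | 1 | 1
1 | 0 | 1 | 0 | 0
1 | 0 | 1 | 1 | 0
1 | 1 | 0 | 0 | 1
1 | 1 | 0 | 1 | 0
1 | 1 | 1 | 0 | 0
1 | 1 | 1 | 1 | 1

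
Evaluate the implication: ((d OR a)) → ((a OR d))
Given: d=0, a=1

Antecedent ((d OR a)) = 1; consequent ((a OR d)) = 1.
1 → 1 = 1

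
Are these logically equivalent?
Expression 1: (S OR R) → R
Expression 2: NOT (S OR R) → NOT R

No, Inverse is not equivalent to original (counterexample: S=1, R=0)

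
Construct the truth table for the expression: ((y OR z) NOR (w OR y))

w | y | z | Output
------------------
0 | 0 | 0 | 1
0 | 0 | 1 | 0
0 | 1 | 0 | 0
0 | 1 | 1 | 0
1 | 0 | 0 | 0
1 | 0 | 1 | 0
1 | 1 | 0 | 0
1 | 1 | 1 | 0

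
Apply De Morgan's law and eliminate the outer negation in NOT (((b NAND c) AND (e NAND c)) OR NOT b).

NOT ((b NAND c) AND (e NAND c)) AND b
De Morgan's: NOT(OR of terms) = AND of negations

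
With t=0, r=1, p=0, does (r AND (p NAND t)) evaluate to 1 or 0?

Substituting: (1 AND (0 NAND 0))
= 1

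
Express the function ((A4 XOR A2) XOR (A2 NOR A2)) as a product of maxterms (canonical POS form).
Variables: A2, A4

ΠM(1, 3) = (A2 OR NOT A4) AND (NOT A2 OR NOT A4)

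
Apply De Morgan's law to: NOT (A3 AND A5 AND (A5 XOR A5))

NOT A3 OR NOT A5 OR NOT (A5 XOR A5)
De Morgan's: NOT(AND of terms) = OR of negations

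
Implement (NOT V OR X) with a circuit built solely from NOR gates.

(((V NOR V) NOR X) NOR ((V NOR V) NOR X))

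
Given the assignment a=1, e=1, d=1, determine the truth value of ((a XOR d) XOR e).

Substituting: ((1 XOR 1) XOR 1)
= 1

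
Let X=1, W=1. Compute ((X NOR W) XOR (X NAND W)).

Substituting: ((1 NOR 1) XOR (1 NAND 1))
= 0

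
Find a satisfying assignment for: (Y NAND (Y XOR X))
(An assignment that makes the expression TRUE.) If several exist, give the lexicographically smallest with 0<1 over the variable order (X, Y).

X=0, Y=0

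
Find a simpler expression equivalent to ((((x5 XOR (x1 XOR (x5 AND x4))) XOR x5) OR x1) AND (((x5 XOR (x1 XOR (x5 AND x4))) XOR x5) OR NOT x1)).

By distribution ((E OR v) AND (E OR NOT v) = E) then XOR self-cancellation ((E XOR v) XOR v = E):
= (x1 XOR (x5 AND x4))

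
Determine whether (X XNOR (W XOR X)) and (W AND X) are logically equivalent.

No. Counterexample: with W=0, X=0, Expression 1 = 1 but Expression 2 = 0.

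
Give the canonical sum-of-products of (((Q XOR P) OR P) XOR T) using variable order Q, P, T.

Σm(1, 2, 4, 6) = (NOT Q AND NOT P AND T) OR (NOT Q AND P AND NOT T) OR (Q AND NOT P AND NOT T) OR (Q AND P AND NOT T)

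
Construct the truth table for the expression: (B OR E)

B | E | Output
--------------
0 | 0 | 0
0 | 1 | 1
1 | 0 | 1
1 | 1 | 1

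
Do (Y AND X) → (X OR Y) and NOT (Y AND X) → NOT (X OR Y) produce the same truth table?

No, Inverse is not equivalent to original (counterexample: X=0, Y=1, W=0)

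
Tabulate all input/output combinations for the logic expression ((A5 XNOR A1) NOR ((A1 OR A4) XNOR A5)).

A5 | A1 | A4 | Output
---------------------
0 | 0 | 0 | 0
0 | 0 | 1 | 0
0 | 1 | 0 | 1
0 | 1 | 1 | 1
1 | 0 | 0 | 1
1 | 0 | 1 | 0
1 | 1 | 0 | 0
1 | 1 | 1 | 0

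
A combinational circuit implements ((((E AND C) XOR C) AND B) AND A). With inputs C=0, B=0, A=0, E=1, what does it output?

Substituting: ((((1 AND 0) XOR 0) AND 0) AND 0)
= 0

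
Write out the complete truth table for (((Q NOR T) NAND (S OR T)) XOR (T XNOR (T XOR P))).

P | T | Q | S | Output
----------------------
0 | 0 | 0 | 0 | 0
0 | 0 | 0 | 1 | 1
0 | 0 | 1 | 0 | 0
0 | 0 | 1 | 1 | 0
0 | 1 | 0 | 0 | 0
0 | 1 | 0 | 1 | 0
0 | 1 | 1 | 0 | 0
0 | 1 | 1 | 1 | 0
1 | 0 | 0 | 0 | 1
1 | 0 | 0 | 1 | 0
1 | 0 | 1 | 0 | 1
1 | 0 | 1 | 1 | 1
1 | 1 | 0 | 0 | 1
1 | 1 | 0 | 1 | 1
1 | 1 | 1 | 0 | 1
1 | 1 | 1 | 1 | 1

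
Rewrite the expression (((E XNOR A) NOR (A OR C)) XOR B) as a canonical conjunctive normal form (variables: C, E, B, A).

(C OR E OR B OR A) AND (C OR E OR B OR NOT A) AND (C OR NOT E OR B OR NOT A) AND (C OR NOT E OR NOT B OR A) AND (NOT C OR E OR B OR A) AND (NOT C OR E OR B OR NOT A) AND (NOT C OR NOT E OR B OR A) AND (NOT C OR NOT E OR B OR NOT A)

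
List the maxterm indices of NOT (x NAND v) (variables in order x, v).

ΠM(0, 1, 2) = (x OR v) AND (x OR NOT v) AND (NOT x OR v)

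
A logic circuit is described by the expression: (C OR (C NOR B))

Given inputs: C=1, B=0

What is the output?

Substituting: (1 OR (1 NOR 0))
= 1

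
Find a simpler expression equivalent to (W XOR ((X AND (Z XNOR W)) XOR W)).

By XOR self-cancellation ((E XOR v) XOR v = E):
= (X AND (Z XNOR W))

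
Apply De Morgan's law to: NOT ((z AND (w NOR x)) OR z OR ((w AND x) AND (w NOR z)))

NOT (z AND (w NOR x)) AND NOT z AND NOT ((w AND x) AND (w NOR z))
De Morgan's: NOT(OR of terms) = AND of negations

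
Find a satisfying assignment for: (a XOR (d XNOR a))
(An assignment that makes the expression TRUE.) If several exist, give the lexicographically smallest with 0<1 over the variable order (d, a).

d=0, a=0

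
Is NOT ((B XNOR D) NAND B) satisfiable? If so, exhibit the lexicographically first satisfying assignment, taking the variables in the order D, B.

D=1, B=1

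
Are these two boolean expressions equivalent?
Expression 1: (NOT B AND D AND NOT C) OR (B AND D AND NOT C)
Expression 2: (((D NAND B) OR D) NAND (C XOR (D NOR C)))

Yes, they are equivalent — the two output columns agree on all 8 assignments:
B | D | C | Expression 1 | Expression 2
---------------------------------------
0 | 0 | 0 | 0 | 0
0 | 0 | 1 | 0 | 0
0 | 1 | 0 | 1 | 1
0 | 1 | 1 | 0 | 0
1 | 0 | 0 | 0 | 0
1 | 0 | 1 | 0 | 0
1 | 1 | 0 | 1 | 1
1 | 1 | 1 | 0 | 0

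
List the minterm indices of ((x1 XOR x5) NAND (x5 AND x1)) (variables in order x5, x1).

Σm(0, 1, 2, 3) = (NOT x5 AND NOT x1) OR (NOT x5 AND x1) OR (x5 AND NOT x1) OR (x5 AND x1)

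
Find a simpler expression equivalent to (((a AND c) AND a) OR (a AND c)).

By absorption (E OR (E AND v) = E):
= (a AND c)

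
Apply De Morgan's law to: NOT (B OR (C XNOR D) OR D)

NOT B AND NOT (C XNOR D) AND NOT D
De Morgan's: NOT(OR of terms) = AND of negations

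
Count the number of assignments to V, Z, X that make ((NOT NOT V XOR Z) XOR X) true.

Satisfying assignments: (0,0,1), (0,1,0), (1,0,0), (1,1,1)
Count: 4 out of 8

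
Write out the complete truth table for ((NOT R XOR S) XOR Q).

S | Q | R | Output
------------------
0 | 0 | 0 | 1
0 | 0 | 1 | 0
0 | 1 | 0 | 0
0 | 1 | 1 | 1
1 | 0 | 0 | 0
1 | 0 | 1 | 1
1 | 1 | 0 | 1
1 | 1 | 1 | 0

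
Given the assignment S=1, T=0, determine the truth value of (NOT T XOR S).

Substituting: (NOT 0 XOR 1)
= 0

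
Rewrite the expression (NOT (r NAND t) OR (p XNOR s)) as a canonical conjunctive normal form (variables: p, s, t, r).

(p OR NOT s OR t OR r) AND (p OR NOT s OR t OR NOT r) AND (p OR NOT s OR NOT t OR r) AND (NOT p OR s OR t OR r) AND (NOT p OR s OR t OR NOT r) AND (NOT p OR s OR NOT t OR r)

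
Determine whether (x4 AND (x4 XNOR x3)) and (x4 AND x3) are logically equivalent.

Yes, they are equivalent — the two output columns agree on all 4 assignments:
x4 | x3 | Expression 1 | Expression 2
-------------------------------------
0 | 0 | 0 | 0
0 | 1 | 0 | 0
1 | 0 | 0 | 0
1 | 1 | 1 | 1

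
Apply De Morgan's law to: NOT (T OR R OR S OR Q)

NOT T AND NOT R AND NOT S AND NOT Q
De Morgan's: NOT(OR of terms) = AND of negations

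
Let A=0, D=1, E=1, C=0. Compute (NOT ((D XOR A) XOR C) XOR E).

Substituting: (NOT ((1 XOR 0) XOR 0) XOR 1)
= 1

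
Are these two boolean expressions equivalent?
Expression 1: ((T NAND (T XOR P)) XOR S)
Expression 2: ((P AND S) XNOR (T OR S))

No. Counterexample: with T=0, P=1, S=1, Expression 1 = 0 but Expression 2 = 1.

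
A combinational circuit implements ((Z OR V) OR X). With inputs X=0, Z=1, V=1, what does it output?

Substituting: ((1 OR 1) OR 0)
= 1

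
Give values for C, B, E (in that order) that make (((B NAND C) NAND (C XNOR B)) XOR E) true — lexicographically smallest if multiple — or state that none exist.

C=0, B=0, E=1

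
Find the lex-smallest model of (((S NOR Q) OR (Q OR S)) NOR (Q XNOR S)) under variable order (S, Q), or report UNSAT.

UNSATISFIABLE - no assignment makes this expression true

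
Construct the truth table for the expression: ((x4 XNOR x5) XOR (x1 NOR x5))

x1 | x5 | x4 | Output
---------------------
0 | 0 | 0 | 0
0 | 0 | 1 | 1
0 | 1 | 0 | 0
0 | 1 | 1 | 1
1 | 0 | 0 | 1
1 | 0 | 1 | 0
1 | 1 | 0 | 0
1 | 1 | 1 | 1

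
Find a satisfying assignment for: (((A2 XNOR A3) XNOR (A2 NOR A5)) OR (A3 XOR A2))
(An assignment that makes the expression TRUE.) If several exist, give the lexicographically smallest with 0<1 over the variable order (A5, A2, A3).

A5=0, A2=0, A3=0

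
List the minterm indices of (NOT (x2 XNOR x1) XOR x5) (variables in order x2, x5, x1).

Σm(1, 2, 4, 7) = (NOT x2 AND NOT x5 AND x1) OR (NOT x2 AND x5 AND NOT x1) OR (x2 AND NOT x5 AND NOT x1) OR (x2 AND x5 AND x1)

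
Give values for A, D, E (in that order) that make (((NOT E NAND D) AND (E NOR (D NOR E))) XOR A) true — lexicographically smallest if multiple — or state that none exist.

A=1, D=0, E=0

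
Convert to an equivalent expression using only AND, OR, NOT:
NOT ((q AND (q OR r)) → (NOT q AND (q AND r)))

(q AND (q OR r)) AND NOT (NOT q AND (q AND r))
(Negated implication: NOT(A → B) = A AND NOT B)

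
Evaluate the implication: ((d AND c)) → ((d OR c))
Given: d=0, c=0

Antecedent ((d AND c)) = 0; consequent ((d OR c)) = 0.
0 → 0 = 1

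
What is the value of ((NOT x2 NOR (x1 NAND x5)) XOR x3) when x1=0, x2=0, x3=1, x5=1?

Substituting: ((NOT 0 NOR (0 NAND 1)) XOR 1)
= 1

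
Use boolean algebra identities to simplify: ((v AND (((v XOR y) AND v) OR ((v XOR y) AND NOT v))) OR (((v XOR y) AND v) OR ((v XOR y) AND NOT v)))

By absorption (E OR (E AND v) = E) then distribution ((E AND v) OR (E AND NOT v) = E):
= (v XOR y)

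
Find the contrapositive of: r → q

Contrapositive: NOT q → NOT r
Note: A statement and its contrapositive are logically equivalent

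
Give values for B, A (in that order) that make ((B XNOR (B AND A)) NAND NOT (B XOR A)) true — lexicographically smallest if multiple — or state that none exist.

B=0, A=1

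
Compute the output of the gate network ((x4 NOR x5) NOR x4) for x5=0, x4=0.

Substituting: ((0 NOR 0) NOR 0)
= 0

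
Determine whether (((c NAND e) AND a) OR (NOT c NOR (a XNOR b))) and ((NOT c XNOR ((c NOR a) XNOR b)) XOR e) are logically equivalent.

No. Counterexample: with e=0, a=0, b=1, c=0, Expression 1 = 0 but Expression 2 = 1.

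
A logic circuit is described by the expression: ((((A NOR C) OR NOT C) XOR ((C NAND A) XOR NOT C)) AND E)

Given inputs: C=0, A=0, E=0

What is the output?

Substituting: ((((0 NOR 0) OR NOT 0) XOR ((0 NAND 0) XOR NOT 0)) AND 0)
= 0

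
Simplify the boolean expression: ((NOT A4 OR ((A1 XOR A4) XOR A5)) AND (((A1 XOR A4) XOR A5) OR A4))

By distribution ((E OR v) AND (E OR NOT v) = E):
= ((A1 XOR A4) XOR A5)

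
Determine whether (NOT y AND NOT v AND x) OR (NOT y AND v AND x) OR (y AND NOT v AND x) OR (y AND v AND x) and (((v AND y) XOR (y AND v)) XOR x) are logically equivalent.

Yes, they are equivalent — the two output columns agree on all 8 assignments:
y | v | x | Expression 1 | Expression 2
---------------------------------------
0 | 0 | 0 | 0 | 0
0 | 0 | 1 | 1 | 1
0 | 1 | 0 | 0 | 0
0 | 1 | 1 | 1 | 1
1 | 0 | 0 | 0 | 0
1 | 0 | 1 | 1 | 1
1 | 1 | 0 | 0 | 0
1 | 1 | 1 | 1 | 1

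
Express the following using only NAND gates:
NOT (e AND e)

(((e NAND e) NAND (e NAND e)) NAND ((e NAND e) NAND (e NAND e)))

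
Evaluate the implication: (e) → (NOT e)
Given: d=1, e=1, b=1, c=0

Antecedent (e) = 1; consequent (NOT e) = 0.
1 → 0 = 0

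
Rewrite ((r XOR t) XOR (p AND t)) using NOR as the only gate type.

((((((((r NOR t) NOR (r NOR t)) NOR ((r NOR t) NOR (r NOR t))) NOR ((((r NOR r) NOR (t NOR t)) NOR ((r NOR r) NOR (t NOR t))) NOR (((r NOR r) NOR (t NOR t)) NOR ((r NOR r) NOR (t NOR t))))) NOR ((p NOR p) NOR (t NOR t))) NOR (((((r NOR t) NOR (r NOR t)) NOR ((r NOR t) NOR (r NOR t))) NOR ((((r NOR r) NOR (t NOR t)) NOR ((r NOR r) NOR (t NOR t))) NOR (((r NOR r) NOR (t NOR t)) NOR ((r NOR r) NOR (t NOR t))))) NOR ((p NOR p) NOR (t NOR t)))) NOR ((((((r NOR t) NOR (r NOR t)) NOR ((r NOR t) NOR (r NOR t))) NOR ((((r NOR r) NOR (t NOR t)) NOR ((r NOR r) NOR (t NOR t))) NOR (((r NOR r) NOR (t NOR t)) NOR ((r NOR r) NOR (t NOR t))))) NOR ((p NOR p) NOR (t NOR t))) NOR (((((r NOR t) NOR (r NOR t)) NOR ((r NOR t) NOR (r NOR t))) NOR ((((r NOR r) NOR (t NOR t)) NOR ((r NOR r) NOR (t NOR t))) NOR (((r NOR r) NOR (t NOR t)) NOR ((r NOR r) NOR (t NOR t))))) NOR ((p NOR p) NOR (t NOR t))))) NOR ((((((((r NOR t) NOR (r NOR t)) NOR ((r NOR t) NOR (r NOR t))) NOR ((((r NOR r) NOR (t NOR t)) NOR ((r NOR r) NOR (t NOR t))) NOR (((r NOR r) NOR (t NOR t)) NOR ((r NOR r) NOR (t NOR t))))) NOR ((((r NOR t) NOR (r NOR t)) NOR ((r NOR t) NOR (r NOR t))) NOR ((((r NOR r) NOR (t NOR t)) NOR ((r NOR r) NOR (t NOR t))) NOR (((r NOR r) NOR (t NOR t)) NOR ((r NOR r) NOR (t NOR t)))))) NOR (((p NOR p) NOR (t NOR t)) NOR ((p NOR p) NOR (t NOR t)))) NOR ((((((r NOR t) NOR (r NOR t)) NOR ((r NOR t) NOR (r NOR t))) NOR ((((r NOR r) NOR (t NOR t)) NOR ((r NOR r) NOR (t NOR t))) NOR (((r NOR r) NOR (t NOR t)) NOR ((r NOR r) NOR (t NOR t))))) NOR ((((r NOR t) NOR (r NOR t)) NOR ((r NOR t) NOR (r NOR t))) NOR ((((r NOR r) NOR (t NOR t)) NOR ((r NOR r) NOR (t NOR t))) NOR (((r NOR r) NOR (t NOR t)) NOR ((r NOR r) NOR (t NOR t)))))) NOR (((p NOR p) NOR (t NOR t)) NOR ((p NOR p) NOR (t NOR t))))) NOR (((((((r NOR t) NOR (r NOR t)) NOR ((r NOR t) NOR (r NOR t))) NOR ((((r NOR r) NOR (t NOR t)) NOR ((r NOR r) NOR (t NOR t))) NOR (((r NOR r) NOR (t NOR t)) NOR ((r NOR r) NOR (t NOR t))))) NOR ((((r NOR t) NOR (r NOR t)) NOR ((r NOR t) NOR (r NOR t))) NOR ((((r NOR r) NOR (t NOR t)) NOR ((r NOR r) NOR (t NOR t))) NOR (((r NOR r) NOR (t NOR t)) NOR ((r NOR r) NOR (t NOR t)))))) NOR (((p NOR p) NOR (t NOR t)) NOR ((p NOR p) NOR (t NOR t)))) NOR ((((((r NOR t) NOR (r NOR t)) NOR ((r NOR t) NOR (r NOR t))) NOR ((((r NOR r) NOR (t NOR t)) NOR ((r NOR r) NOR (t NOR t))) NOR (((r NOR r) NOR (t NOR t)) NOR ((r NOR r) NOR (t NOR t))))) NOR ((((r NOR t) NOR (r NOR t)) NOR ((r NOR t) NOR (r NOR t))) NOR ((((r NOR r) NOR (t NOR t)) NOR ((r NOR r) NOR (t NOR t))) NOR (((r NOR r) NOR (t NOR t)) NOR ((r NOR r) NOR (t NOR t)))))) NOR (((p NOR p) NOR (t NOR t)) NOR ((p NOR p) NOR (t NOR t)))))))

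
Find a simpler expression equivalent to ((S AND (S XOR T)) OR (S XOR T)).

By absorption (E OR (E AND v) = E):
= (S XOR T)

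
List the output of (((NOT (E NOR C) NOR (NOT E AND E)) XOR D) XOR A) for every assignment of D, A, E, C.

D | A | E | C | Output
----------------------
0 | 0 | 0 | 0 | 1
0 | 0 | 0 | 1 | 0
0 | 0 | 1 | 0 | 0
0 | 0 | 1 | 1 | 0
0 | 1 | 0 | 0 | 0
0 | 1 | 0 | 1 | 1
0 | 1 | 1 | 0 | 1
0 | 1 | 1 | 1 | 1
1 | 0 | 0 | 0 | 0
1 | 0 | 0 | 1 | 1
1 | 0 | 1 | 0 | 1
1 | 0 | 1 | 1 | 1
1 | 1 | 0 | 0 | 1
1 | 1 | 0 | 1 | 0
1 | 1 | 1 | 0 | 0
1 | 1 | 1 | 1 | 0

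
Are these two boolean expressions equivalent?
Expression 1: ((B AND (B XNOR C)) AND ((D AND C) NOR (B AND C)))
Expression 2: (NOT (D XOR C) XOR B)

No. Counterexample: with C=0, D=0, B=0, Expression 1 = 0 but Expression 2 = 1.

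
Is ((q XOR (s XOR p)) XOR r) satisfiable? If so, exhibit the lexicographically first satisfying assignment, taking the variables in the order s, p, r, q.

s=0, p=0, r=0, q=1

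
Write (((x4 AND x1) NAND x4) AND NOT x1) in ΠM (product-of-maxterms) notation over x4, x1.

ΠM(1, 3) = (x4 OR NOT x1) AND (NOT x4 OR NOT x1)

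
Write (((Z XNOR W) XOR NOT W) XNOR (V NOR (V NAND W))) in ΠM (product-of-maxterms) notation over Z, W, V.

ΠM(4, 5, 6, 7) = (NOT Z OR W OR V) AND (NOT Z OR W OR NOT V) AND (NOT Z OR NOT W OR V) AND (NOT Z OR NOT W OR NOT V)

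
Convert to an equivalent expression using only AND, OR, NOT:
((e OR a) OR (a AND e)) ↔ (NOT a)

(((e OR a) OR (a AND e)) AND (NOT a)) OR (NOT ((e OR a) OR (a AND e)) AND a)
(Biconditional = both true or both false)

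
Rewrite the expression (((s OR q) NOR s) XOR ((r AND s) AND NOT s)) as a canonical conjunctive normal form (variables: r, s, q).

(r OR s OR NOT q) AND (r OR NOT s OR q) AND (r OR NOT s OR NOT q) AND (NOT r OR s OR NOT q) AND (NOT r OR NOT s OR q) AND (NOT r OR NOT s OR NOT q)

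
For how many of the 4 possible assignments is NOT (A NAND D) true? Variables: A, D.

Satisfying assignments: (1,1)
Count: 1 out of 4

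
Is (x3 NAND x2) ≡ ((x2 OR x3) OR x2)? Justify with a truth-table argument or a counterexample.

No. Counterexample: with x2=0, x3=0, Expression 1 = 1 but Expression 2 = 0.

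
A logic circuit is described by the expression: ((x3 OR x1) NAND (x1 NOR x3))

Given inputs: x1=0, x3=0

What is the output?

Substituting: ((0 OR 0) NAND (0 NOR 0))
= 1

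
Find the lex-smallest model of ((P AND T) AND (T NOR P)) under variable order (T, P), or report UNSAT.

UNSATISFIABLE - no assignment makes this expression true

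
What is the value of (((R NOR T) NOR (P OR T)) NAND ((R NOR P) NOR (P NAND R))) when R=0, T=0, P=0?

Substituting: (((0 NOR 0) NOR (0 OR 0)) NAND ((0 NOR 0) NOR (0 NAND 0)))
= 1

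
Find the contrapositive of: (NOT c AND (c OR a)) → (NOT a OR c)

Contrapositive: NOT (NOT a OR c) → NOT (NOT c AND (c OR a))
Note: A statement and its contrapositive are logically equivalent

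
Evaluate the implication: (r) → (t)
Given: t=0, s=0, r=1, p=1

Antecedent (r) = 1; consequent (t) = 0.
1 → 0 = 0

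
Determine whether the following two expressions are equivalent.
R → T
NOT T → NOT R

Yes, Contrapositive is always equivalent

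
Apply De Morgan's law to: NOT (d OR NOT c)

NOT d AND c
De Morgan's: NOT(OR of terms) = AND of negations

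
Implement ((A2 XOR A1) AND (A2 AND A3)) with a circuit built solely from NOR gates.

((((((A2 NOR A1) NOR (A2 NOR A1)) NOR ((A2 NOR A1) NOR (A2 NOR A1))) NOR ((((A2 NOR A2) NOR (A1 NOR A1)) NOR ((A2 NOR A2) NOR (A1 NOR A1))) NOR (((A2 NOR A2) NOR (A1 NOR A1)) NOR ((A2 NOR A2) NOR (A1 NOR A1))))) NOR ((((A2 NOR A1) NOR (A2 NOR A1)) NOR ((A2 NOR A1) NOR (A2 NOR A1))) NOR ((((A2 NOR A2) NOR (A1 NOR A1)) NOR ((A2 NOR A2) NOR (A1 NOR A1))) NOR (((A2 NOR A2) NOR (A1 NOR A1)) NOR ((A2 NOR A2) NOR (A1 NOR A1)))))) NOR (((A2 NOR A2) NOR (A3 NOR A3)) NOR ((A2 NOR A2) NOR (A3 NOR A3))))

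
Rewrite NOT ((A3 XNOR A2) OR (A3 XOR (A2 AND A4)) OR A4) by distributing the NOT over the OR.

NOT (A3 XNOR A2) AND NOT (A3 XOR (A2 AND A4)) AND NOT A4
De Morgan's: NOT(OR of terms) = AND of negations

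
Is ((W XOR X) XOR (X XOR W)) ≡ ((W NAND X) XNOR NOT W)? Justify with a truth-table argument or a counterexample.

No. Counterexample: with X=0, W=0, Expression 1 = 0 but Expression 2 = 1.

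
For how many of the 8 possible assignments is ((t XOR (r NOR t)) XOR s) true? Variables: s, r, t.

Satisfying assignments: (0,0,0), (0,0,1), (0,1,1), (1,1,0)
Count: 4 out of 8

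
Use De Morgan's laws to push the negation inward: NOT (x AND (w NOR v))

NOT x OR NOT (w NOR v)
De Morgan's: NOT(AND of terms) = OR of negations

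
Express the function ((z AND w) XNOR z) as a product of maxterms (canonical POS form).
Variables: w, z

ΠM(1) = (w OR NOT z)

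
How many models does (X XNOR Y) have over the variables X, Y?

Satisfying assignments: (0,0), (1,1)
Count: 2 out of 4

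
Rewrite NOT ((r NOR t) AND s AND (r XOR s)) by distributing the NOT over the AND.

NOT (r NOR t) OR NOT s OR NOT (r XOR s)
De Morgan's: NOT(AND of terms) = OR of negations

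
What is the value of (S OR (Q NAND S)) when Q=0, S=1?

Substituting: (1 OR (0 NAND 1))
= 1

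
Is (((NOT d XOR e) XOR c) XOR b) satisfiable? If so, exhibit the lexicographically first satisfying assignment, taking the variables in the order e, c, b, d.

e=0, c=0, b=0, d=0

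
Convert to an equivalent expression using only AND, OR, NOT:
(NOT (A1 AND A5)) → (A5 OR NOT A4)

(A1 AND A5) OR (A5 OR NOT A4)
(Implication elimination: A → B = NOT A OR B)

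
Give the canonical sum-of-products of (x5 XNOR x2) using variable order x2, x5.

Σm(0, 3) = (NOT x2 AND NOT x5) OR (x2 AND x5)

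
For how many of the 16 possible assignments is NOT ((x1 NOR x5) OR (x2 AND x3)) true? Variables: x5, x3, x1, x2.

Satisfying assignments: (0,0,1,0), (0,0,1,1), (0,1,1,0), (1,0,0,0), (1,0,0,1), (1,0,1,0), (1,0,1,1), (1,1,0,0), (1,1,1,0)
Count: 9 out of 16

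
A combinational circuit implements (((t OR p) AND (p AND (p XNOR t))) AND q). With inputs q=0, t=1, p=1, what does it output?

Substituting: (((1 OR 1) AND (1 AND (1 XNOR 1))) AND 0)
= 0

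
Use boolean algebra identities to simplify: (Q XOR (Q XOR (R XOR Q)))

By XOR self-cancellation ((E XOR v) XOR v = E):
= (R XOR Q)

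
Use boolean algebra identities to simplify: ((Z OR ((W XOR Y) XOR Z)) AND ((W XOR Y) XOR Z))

By absorption (E AND (E OR v) = E):
= ((W XOR Y) XOR Z)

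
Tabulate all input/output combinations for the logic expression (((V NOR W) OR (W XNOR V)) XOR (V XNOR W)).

V | W | Output
--------------
0 | 0 | 0
0 | 1 | 0
1 | 0 | 0
1 | 1 | 0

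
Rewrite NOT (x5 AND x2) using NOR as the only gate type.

(((x5 NOR x5) NOR (x2 NOR x2)) NOR ((x5 NOR x5) NOR (x2 NOR x2)))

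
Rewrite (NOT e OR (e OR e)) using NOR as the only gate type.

(((e NOR e) NOR ((e NOR e) NOR (e NOR e))) NOR ((e NOR e) NOR ((e NOR e) NOR (e NOR e))))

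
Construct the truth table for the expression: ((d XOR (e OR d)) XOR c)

d | e | c | Output
------------------
0 | 0 | 0 | 0
0 | 0 | 1 | 1
0 | 1 | 0 | 1
0 | 1 | 1 | 0
1 | 0 | 0 | 0
1 | 0 | 1 | 1
1 | 1 | 0 | 0
1 | 1 | 1 | 1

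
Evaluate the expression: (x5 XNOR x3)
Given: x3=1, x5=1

Substituting: (1 XNOR 1)
= 1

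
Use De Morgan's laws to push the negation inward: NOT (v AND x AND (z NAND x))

NOT v OR NOT x OR NOT (z NAND x)
De Morgan's: NOT(AND of terms) = OR of negations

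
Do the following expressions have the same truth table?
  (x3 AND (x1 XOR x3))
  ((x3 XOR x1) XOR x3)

No. Counterexample: with x3=0, x1=1, Expression 1 = 0 but Expression 2 = 1.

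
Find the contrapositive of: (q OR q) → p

Contrapositive: NOT p → NOT (q OR q)
Note: A statement and its contrapositive are logically equivalent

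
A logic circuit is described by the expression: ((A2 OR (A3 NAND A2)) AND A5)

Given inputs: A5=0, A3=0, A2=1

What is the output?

Substituting: ((1 OR (0 NAND 1)) AND 0)
= 0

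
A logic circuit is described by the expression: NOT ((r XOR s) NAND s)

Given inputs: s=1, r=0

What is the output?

Substituting: NOT ((0 XOR 1) NAND 1)
= 1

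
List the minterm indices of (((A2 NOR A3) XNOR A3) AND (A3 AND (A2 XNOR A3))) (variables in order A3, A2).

Σm() = FALSE (no minterms)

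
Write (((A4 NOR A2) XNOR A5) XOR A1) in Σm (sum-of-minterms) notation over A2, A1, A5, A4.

Σm(1, 2, 4, 7, 8, 9, 14, 15) = (NOT A2 AND NOT A1 AND NOT A5 AND A4) OR (NOT A2 AND NOT A1 AND A5 AND NOT A4) OR (NOT A2 AND A1 AND NOT A5 AND NOT A4) OR (NOT A2 AND A1 AND A5 AND A4) OR (A2 AND NOT A1 AND NOT A5 AND NOT A4) OR (A2 AND NOT A1 AND NOT A5 AND A4) OR (A2 AND A1 AND A5 AND NOT A4) OR (A2 AND A1 AND A5 AND A4)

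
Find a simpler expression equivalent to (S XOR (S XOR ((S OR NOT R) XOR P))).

By XOR self-cancellation ((E XOR v) XOR v = E):
= ((S OR NOT R) XOR P)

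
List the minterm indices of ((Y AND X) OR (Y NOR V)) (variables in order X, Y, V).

Σm(0, 4, 6, 7) = (NOT X AND NOT Y AND NOT V) OR (X AND NOT Y AND NOT V) OR (X AND Y AND NOT V) OR (X AND Y AND V)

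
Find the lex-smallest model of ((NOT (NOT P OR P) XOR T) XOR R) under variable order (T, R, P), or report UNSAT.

T=0, R=1, P=0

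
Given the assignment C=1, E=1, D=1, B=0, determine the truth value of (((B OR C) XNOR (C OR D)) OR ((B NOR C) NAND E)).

Substituting: (((0 OR 1) XNOR (1 OR 1)) OR ((0 NOR 1) NAND 1))
= 1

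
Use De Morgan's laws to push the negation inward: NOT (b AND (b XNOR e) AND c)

NOT b OR NOT (b XNOR e) OR NOT c
De Morgan's: NOT(AND of terms) = OR of negations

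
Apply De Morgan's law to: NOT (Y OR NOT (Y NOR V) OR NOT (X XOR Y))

NOT Y AND (Y NOR V) AND (X XOR Y)
De Morgan's: NOT(OR of terms) = AND of negations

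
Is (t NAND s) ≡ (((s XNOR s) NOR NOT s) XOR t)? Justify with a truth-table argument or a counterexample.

No. Counterexample: with t=0, s=0, Expression 1 = 1 but Expression 2 = 0.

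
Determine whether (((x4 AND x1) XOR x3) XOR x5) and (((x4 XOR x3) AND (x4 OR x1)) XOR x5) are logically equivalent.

No. Counterexample: with x4=0, x3=1, x5=0, x1=0, Expression 1 = 1 but Expression 2 = 0.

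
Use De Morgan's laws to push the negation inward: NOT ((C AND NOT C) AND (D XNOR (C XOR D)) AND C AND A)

NOT (C AND NOT C) OR NOT (D XNOR (C XOR D)) OR NOT C OR NOT A
De Morgan's: NOT(AND of terms) = OR of negations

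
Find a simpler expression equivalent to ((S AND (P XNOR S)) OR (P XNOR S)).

By absorption (E OR (E AND v) = E):
= (P XNOR S)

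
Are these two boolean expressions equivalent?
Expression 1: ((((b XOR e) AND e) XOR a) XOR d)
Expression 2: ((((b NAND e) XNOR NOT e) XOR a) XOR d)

No. Counterexample: with e=0, a=0, d=0, b=0, Expression 1 = 0 but Expression 2 = 1.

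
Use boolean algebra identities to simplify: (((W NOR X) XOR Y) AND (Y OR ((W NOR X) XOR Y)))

By absorption (E AND (E OR v) = E):
= ((W NOR X) XOR Y)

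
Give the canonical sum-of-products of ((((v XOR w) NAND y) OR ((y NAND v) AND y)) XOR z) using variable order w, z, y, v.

Σm(0, 1, 2, 7, 8, 9, 10, 11) = (NOT w AND NOT z AND NOT y AND NOT v) OR (NOT w AND NOT z AND NOT y AND v) OR (NOT w AND NOT z AND y AND NOT v) OR (NOT w AND z AND y AND v) OR (w AND NOT z AND NOT y AND NOT v) OR (w AND NOT z AND NOT y AND v) OR (w AND NOT z AND y AND NOT v) OR (w AND NOT z AND y AND v)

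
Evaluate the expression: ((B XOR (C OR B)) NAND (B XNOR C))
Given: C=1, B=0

Substituting: ((0 XOR (1 OR 0)) NAND (0 XNOR 1))
= 1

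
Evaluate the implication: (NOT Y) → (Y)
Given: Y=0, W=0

Antecedent (NOT Y) = 1; consequent (Y) = 0.
1 → 0 = 0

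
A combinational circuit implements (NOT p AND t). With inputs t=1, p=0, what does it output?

Substituting: (NOT 0 AND 1)
= 1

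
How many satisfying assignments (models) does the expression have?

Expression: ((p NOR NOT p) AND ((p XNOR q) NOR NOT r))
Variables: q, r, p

No assignment satisfies the expression.
Count: 0 out of 8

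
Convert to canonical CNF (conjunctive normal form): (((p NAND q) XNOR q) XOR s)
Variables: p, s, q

(p OR s OR q) AND (p OR NOT s OR NOT q) AND (NOT p OR s OR q) AND (NOT p OR s OR NOT q)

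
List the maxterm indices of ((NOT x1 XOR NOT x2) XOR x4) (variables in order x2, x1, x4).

ΠM(0, 3, 5, 6) = (x2 OR x1 OR x4) AND (x2 OR NOT x1 OR NOT x4) AND (NOT x2 OR x1 OR NOT x4) AND (NOT x2 OR NOT x1 OR x4)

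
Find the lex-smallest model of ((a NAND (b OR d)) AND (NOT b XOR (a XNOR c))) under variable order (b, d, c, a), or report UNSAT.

b=0, d=0, c=0, a=1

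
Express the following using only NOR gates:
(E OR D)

((E NOR D) NOR (E NOR D))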